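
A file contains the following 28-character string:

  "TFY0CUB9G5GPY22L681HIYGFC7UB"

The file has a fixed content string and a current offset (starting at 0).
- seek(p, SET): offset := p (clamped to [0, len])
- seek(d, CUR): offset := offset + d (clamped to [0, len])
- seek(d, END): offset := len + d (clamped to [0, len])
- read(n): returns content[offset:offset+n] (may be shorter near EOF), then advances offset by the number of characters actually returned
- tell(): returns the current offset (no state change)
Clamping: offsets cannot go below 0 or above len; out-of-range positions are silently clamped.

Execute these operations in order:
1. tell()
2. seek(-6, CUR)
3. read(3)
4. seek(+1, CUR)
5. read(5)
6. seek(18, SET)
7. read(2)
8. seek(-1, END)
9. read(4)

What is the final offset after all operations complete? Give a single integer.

After 1 (tell()): offset=0
After 2 (seek(-6, CUR)): offset=0
After 3 (read(3)): returned 'TFY', offset=3
After 4 (seek(+1, CUR)): offset=4
After 5 (read(5)): returned 'CUB9G', offset=9
After 6 (seek(18, SET)): offset=18
After 7 (read(2)): returned '1H', offset=20
After 8 (seek(-1, END)): offset=27
After 9 (read(4)): returned 'B', offset=28

Answer: 28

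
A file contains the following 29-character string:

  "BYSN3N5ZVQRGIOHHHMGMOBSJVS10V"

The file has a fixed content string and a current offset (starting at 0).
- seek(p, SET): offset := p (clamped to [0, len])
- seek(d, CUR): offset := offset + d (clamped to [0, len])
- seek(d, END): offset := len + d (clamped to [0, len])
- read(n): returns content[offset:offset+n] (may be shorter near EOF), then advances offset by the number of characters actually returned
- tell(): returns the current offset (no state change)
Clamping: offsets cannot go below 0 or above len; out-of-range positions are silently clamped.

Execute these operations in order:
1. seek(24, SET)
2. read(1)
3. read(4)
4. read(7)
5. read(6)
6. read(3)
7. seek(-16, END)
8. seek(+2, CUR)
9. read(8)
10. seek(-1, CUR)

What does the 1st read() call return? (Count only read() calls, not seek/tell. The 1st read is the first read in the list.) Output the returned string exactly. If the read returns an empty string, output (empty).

After 1 (seek(24, SET)): offset=24
After 2 (read(1)): returned 'V', offset=25
After 3 (read(4)): returned 'S10V', offset=29
After 4 (read(7)): returned '', offset=29
After 5 (read(6)): returned '', offset=29
After 6 (read(3)): returned '', offset=29
After 7 (seek(-16, END)): offset=13
After 8 (seek(+2, CUR)): offset=15
After 9 (read(8)): returned 'HHMGMOBS', offset=23
After 10 (seek(-1, CUR)): offset=22

Answer: V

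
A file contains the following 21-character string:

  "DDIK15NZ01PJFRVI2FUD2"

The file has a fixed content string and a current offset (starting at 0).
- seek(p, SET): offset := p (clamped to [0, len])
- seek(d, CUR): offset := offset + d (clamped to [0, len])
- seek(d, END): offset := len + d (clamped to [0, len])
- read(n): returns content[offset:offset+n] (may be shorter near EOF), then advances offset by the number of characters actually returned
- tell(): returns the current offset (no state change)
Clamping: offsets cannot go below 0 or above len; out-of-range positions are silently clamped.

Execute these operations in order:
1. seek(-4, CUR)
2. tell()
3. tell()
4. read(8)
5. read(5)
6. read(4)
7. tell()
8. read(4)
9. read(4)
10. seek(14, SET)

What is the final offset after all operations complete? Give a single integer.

After 1 (seek(-4, CUR)): offset=0
After 2 (tell()): offset=0
After 3 (tell()): offset=0
After 4 (read(8)): returned 'DDIK15NZ', offset=8
After 5 (read(5)): returned '01PJF', offset=13
After 6 (read(4)): returned 'RVI2', offset=17
After 7 (tell()): offset=17
After 8 (read(4)): returned 'FUD2', offset=21
After 9 (read(4)): returned '', offset=21
After 10 (seek(14, SET)): offset=14

Answer: 14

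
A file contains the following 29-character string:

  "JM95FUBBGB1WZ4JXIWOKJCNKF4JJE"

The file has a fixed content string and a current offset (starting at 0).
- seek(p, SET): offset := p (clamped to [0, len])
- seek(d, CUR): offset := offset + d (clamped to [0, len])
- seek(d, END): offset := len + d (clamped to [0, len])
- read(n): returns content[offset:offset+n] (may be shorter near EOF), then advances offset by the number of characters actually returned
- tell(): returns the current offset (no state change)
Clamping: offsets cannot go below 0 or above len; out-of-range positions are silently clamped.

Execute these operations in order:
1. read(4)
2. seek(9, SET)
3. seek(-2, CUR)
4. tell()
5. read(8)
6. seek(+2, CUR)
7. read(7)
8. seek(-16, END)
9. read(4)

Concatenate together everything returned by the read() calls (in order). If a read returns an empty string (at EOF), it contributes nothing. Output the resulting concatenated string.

After 1 (read(4)): returned 'JM95', offset=4
After 2 (seek(9, SET)): offset=9
After 3 (seek(-2, CUR)): offset=7
After 4 (tell()): offset=7
After 5 (read(8)): returned 'BGB1WZ4J', offset=15
After 6 (seek(+2, CUR)): offset=17
After 7 (read(7)): returned 'WOKJCNK', offset=24
After 8 (seek(-16, END)): offset=13
After 9 (read(4)): returned '4JXI', offset=17

Answer: JM95BGB1WZ4JWOKJCNK4JXI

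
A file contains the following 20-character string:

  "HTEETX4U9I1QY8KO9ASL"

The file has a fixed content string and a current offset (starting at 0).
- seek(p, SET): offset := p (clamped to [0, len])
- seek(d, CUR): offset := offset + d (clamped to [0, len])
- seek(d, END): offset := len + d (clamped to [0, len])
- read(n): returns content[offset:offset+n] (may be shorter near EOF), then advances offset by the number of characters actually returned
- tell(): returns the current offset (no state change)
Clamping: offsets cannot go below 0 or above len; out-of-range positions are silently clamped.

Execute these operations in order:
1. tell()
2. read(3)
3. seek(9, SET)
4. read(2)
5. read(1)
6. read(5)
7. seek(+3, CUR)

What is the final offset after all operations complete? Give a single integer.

After 1 (tell()): offset=0
After 2 (read(3)): returned 'HTE', offset=3
After 3 (seek(9, SET)): offset=9
After 4 (read(2)): returned 'I1', offset=11
After 5 (read(1)): returned 'Q', offset=12
After 6 (read(5)): returned 'Y8KO9', offset=17
After 7 (seek(+3, CUR)): offset=20

Answer: 20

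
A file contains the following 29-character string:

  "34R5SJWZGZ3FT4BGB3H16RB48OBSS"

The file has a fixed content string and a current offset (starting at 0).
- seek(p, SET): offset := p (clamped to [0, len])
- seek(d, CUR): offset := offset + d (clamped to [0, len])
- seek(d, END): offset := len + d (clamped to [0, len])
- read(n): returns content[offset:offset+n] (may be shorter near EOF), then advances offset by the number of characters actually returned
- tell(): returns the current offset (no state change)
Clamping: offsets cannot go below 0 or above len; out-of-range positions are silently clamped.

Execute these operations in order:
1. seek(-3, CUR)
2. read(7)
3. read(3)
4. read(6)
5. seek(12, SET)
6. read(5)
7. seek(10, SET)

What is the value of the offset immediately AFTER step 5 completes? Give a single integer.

After 1 (seek(-3, CUR)): offset=0
After 2 (read(7)): returned '34R5SJW', offset=7
After 3 (read(3)): returned 'ZGZ', offset=10
After 4 (read(6)): returned '3FT4BG', offset=16
After 5 (seek(12, SET)): offset=12

Answer: 12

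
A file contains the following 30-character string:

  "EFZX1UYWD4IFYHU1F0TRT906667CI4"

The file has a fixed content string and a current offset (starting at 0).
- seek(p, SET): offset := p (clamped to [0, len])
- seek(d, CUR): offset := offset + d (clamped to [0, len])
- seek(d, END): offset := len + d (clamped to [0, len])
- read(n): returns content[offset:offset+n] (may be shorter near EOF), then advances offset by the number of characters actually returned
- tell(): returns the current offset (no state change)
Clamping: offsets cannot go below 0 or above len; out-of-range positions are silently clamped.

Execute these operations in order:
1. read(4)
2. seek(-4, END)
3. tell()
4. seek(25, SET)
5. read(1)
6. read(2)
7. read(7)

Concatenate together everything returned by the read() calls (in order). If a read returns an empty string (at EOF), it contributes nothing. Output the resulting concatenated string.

Answer: EFZX67CI4

Derivation:
After 1 (read(4)): returned 'EFZX', offset=4
After 2 (seek(-4, END)): offset=26
After 3 (tell()): offset=26
After 4 (seek(25, SET)): offset=25
After 5 (read(1)): returned '6', offset=26
After 6 (read(2)): returned '7C', offset=28
After 7 (read(7)): returned 'I4', offset=30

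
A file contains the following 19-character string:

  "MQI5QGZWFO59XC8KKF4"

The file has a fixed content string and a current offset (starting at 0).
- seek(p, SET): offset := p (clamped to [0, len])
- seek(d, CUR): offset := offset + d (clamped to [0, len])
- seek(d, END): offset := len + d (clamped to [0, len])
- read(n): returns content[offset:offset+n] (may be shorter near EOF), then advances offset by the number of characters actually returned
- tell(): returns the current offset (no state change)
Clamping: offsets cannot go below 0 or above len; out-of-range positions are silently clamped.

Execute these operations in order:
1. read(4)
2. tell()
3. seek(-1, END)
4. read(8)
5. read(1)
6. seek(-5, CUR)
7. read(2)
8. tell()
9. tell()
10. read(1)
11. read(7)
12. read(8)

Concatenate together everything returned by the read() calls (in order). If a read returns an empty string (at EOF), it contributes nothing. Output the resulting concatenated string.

After 1 (read(4)): returned 'MQI5', offset=4
After 2 (tell()): offset=4
After 3 (seek(-1, END)): offset=18
After 4 (read(8)): returned '4', offset=19
After 5 (read(1)): returned '', offset=19
After 6 (seek(-5, CUR)): offset=14
After 7 (read(2)): returned '8K', offset=16
After 8 (tell()): offset=16
After 9 (tell()): offset=16
After 10 (read(1)): returned 'K', offset=17
After 11 (read(7)): returned 'F4', offset=19
After 12 (read(8)): returned '', offset=19

Answer: MQI548KKF4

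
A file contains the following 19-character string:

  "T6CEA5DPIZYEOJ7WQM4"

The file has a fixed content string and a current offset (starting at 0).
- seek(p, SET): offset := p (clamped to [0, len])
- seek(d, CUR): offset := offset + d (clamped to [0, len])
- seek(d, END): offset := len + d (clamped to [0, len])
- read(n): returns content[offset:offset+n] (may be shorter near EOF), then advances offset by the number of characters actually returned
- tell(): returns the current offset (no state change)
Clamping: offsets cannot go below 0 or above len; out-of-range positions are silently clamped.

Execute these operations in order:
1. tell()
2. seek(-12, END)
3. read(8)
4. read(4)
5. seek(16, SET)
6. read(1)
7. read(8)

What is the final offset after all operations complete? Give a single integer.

After 1 (tell()): offset=0
After 2 (seek(-12, END)): offset=7
After 3 (read(8)): returned 'PIZYEOJ7', offset=15
After 4 (read(4)): returned 'WQM4', offset=19
After 5 (seek(16, SET)): offset=16
After 6 (read(1)): returned 'Q', offset=17
After 7 (read(8)): returned 'M4', offset=19

Answer: 19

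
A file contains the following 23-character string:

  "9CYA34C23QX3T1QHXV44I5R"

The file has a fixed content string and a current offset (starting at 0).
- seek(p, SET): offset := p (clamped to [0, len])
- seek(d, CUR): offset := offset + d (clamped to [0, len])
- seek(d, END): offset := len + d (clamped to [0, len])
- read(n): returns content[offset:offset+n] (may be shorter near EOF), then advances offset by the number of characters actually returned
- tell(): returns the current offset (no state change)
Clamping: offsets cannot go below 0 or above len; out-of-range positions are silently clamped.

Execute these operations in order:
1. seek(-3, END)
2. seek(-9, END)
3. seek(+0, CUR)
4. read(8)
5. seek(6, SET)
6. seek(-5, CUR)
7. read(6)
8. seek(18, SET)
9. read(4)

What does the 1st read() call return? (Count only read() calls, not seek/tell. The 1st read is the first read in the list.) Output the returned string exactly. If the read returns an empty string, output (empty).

Answer: QHXV44I5

Derivation:
After 1 (seek(-3, END)): offset=20
After 2 (seek(-9, END)): offset=14
After 3 (seek(+0, CUR)): offset=14
After 4 (read(8)): returned 'QHXV44I5', offset=22
After 5 (seek(6, SET)): offset=6
After 6 (seek(-5, CUR)): offset=1
After 7 (read(6)): returned 'CYA34C', offset=7
After 8 (seek(18, SET)): offset=18
After 9 (read(4)): returned '44I5', offset=22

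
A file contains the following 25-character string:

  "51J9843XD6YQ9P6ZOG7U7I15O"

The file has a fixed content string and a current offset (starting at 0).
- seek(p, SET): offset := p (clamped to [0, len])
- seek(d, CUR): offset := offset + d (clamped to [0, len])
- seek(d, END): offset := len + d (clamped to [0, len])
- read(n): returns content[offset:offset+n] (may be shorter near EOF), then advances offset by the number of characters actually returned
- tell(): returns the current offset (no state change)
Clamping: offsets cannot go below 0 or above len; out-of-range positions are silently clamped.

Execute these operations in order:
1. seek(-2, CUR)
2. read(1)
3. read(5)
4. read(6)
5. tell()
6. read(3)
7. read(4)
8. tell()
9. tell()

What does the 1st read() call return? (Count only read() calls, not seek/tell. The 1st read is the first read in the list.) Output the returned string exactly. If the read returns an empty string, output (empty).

After 1 (seek(-2, CUR)): offset=0
After 2 (read(1)): returned '5', offset=1
After 3 (read(5)): returned '1J984', offset=6
After 4 (read(6)): returned '3XD6YQ', offset=12
After 5 (tell()): offset=12
After 6 (read(3)): returned '9P6', offset=15
After 7 (read(4)): returned 'ZOG7', offset=19
After 8 (tell()): offset=19
After 9 (tell()): offset=19

Answer: 5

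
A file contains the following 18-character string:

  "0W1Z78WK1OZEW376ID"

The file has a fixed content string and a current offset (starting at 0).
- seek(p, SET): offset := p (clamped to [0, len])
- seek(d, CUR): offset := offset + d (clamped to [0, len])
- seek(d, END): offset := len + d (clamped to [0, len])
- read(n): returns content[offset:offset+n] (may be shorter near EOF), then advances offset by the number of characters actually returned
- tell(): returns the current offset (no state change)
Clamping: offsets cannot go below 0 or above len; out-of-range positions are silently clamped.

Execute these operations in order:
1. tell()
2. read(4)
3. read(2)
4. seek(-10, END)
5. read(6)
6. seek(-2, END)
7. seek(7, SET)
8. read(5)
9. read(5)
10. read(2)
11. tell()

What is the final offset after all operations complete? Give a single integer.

Answer: 18

Derivation:
After 1 (tell()): offset=0
After 2 (read(4)): returned '0W1Z', offset=4
After 3 (read(2)): returned '78', offset=6
After 4 (seek(-10, END)): offset=8
After 5 (read(6)): returned '1OZEW3', offset=14
After 6 (seek(-2, END)): offset=16
After 7 (seek(7, SET)): offset=7
After 8 (read(5)): returned 'K1OZE', offset=12
After 9 (read(5)): returned 'W376I', offset=17
After 10 (read(2)): returned 'D', offset=18
After 11 (tell()): offset=18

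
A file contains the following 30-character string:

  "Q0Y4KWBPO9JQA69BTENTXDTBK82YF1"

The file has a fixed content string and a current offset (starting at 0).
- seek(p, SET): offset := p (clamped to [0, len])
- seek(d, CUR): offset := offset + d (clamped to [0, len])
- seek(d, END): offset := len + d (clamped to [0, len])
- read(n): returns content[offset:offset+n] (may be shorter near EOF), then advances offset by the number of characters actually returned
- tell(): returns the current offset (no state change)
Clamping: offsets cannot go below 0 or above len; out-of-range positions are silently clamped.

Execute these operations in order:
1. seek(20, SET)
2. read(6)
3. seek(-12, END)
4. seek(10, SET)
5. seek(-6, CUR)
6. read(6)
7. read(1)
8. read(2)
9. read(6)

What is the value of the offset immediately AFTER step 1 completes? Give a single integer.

Answer: 20

Derivation:
After 1 (seek(20, SET)): offset=20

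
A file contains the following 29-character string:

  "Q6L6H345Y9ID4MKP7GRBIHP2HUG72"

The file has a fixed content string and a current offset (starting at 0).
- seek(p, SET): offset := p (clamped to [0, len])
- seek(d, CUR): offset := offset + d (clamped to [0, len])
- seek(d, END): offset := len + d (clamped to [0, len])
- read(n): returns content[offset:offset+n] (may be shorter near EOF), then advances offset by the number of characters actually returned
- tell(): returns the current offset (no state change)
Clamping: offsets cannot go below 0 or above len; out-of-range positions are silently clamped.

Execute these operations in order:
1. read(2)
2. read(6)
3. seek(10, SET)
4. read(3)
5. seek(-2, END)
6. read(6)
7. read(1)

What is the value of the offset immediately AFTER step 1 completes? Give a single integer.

After 1 (read(2)): returned 'Q6', offset=2

Answer: 2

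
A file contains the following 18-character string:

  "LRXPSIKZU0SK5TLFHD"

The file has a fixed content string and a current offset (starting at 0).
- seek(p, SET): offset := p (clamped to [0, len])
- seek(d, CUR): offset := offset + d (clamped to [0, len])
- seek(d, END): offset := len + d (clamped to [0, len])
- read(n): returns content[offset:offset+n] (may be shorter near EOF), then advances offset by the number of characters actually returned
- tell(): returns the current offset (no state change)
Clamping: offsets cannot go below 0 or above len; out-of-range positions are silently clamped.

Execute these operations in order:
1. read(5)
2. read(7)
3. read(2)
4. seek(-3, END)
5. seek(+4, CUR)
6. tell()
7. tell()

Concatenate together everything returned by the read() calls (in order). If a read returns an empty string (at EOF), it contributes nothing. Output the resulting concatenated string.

Answer: LRXPSIKZU0SK5T

Derivation:
After 1 (read(5)): returned 'LRXPS', offset=5
After 2 (read(7)): returned 'IKZU0SK', offset=12
After 3 (read(2)): returned '5T', offset=14
After 4 (seek(-3, END)): offset=15
After 5 (seek(+4, CUR)): offset=18
After 6 (tell()): offset=18
After 7 (tell()): offset=18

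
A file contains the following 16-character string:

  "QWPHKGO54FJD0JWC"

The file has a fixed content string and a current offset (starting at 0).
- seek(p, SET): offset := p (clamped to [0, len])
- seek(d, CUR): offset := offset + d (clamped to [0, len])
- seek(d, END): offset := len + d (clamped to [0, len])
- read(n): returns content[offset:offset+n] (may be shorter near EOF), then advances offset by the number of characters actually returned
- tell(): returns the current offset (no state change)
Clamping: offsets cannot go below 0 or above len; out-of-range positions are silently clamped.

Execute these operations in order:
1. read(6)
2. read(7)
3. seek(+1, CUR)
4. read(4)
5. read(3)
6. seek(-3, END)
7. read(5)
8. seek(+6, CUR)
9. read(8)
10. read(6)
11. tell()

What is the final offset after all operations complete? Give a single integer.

After 1 (read(6)): returned 'QWPHKG', offset=6
After 2 (read(7)): returned 'O54FJD0', offset=13
After 3 (seek(+1, CUR)): offset=14
After 4 (read(4)): returned 'WC', offset=16
After 5 (read(3)): returned '', offset=16
After 6 (seek(-3, END)): offset=13
After 7 (read(5)): returned 'JWC', offset=16
After 8 (seek(+6, CUR)): offset=16
After 9 (read(8)): returned '', offset=16
After 10 (read(6)): returned '', offset=16
After 11 (tell()): offset=16

Answer: 16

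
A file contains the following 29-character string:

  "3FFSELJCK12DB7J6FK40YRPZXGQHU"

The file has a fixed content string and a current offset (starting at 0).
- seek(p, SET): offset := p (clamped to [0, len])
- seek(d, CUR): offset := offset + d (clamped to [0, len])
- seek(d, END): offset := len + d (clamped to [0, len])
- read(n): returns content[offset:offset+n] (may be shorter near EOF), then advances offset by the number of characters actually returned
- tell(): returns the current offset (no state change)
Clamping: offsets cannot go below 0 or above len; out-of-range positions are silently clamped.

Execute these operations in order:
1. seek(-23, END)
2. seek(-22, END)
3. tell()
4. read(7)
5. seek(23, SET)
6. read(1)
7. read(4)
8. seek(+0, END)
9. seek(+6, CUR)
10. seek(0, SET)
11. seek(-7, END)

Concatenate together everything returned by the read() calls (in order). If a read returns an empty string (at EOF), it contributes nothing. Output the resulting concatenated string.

Answer: CK12DB7ZXGQH

Derivation:
After 1 (seek(-23, END)): offset=6
After 2 (seek(-22, END)): offset=7
After 3 (tell()): offset=7
After 4 (read(7)): returned 'CK12DB7', offset=14
After 5 (seek(23, SET)): offset=23
After 6 (read(1)): returned 'Z', offset=24
After 7 (read(4)): returned 'XGQH', offset=28
After 8 (seek(+0, END)): offset=29
After 9 (seek(+6, CUR)): offset=29
After 10 (seek(0, SET)): offset=0
After 11 (seek(-7, END)): offset=22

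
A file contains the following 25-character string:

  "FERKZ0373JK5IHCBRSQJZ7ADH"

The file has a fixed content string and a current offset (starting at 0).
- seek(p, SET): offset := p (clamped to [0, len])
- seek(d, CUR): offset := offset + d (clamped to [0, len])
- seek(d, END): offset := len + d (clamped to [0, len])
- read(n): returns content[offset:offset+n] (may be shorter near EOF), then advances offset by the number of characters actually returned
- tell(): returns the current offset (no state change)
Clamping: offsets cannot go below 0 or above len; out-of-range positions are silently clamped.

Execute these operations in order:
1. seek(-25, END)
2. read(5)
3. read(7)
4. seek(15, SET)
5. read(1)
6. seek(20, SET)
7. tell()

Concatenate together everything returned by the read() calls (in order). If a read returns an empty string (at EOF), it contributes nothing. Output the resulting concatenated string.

After 1 (seek(-25, END)): offset=0
After 2 (read(5)): returned 'FERKZ', offset=5
After 3 (read(7)): returned '0373JK5', offset=12
After 4 (seek(15, SET)): offset=15
After 5 (read(1)): returned 'B', offset=16
After 6 (seek(20, SET)): offset=20
After 7 (tell()): offset=20

Answer: FERKZ0373JK5B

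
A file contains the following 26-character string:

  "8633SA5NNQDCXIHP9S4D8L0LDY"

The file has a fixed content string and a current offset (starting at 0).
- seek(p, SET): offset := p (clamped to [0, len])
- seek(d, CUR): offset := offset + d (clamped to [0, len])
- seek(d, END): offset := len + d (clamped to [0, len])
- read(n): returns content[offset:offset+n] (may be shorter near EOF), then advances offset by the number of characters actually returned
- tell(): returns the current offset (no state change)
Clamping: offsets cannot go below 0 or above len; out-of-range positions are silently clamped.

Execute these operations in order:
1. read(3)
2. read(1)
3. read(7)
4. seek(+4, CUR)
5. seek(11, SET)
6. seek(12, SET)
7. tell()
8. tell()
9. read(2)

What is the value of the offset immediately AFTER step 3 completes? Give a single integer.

After 1 (read(3)): returned '863', offset=3
After 2 (read(1)): returned '3', offset=4
After 3 (read(7)): returned 'SA5NNQD', offset=11

Answer: 11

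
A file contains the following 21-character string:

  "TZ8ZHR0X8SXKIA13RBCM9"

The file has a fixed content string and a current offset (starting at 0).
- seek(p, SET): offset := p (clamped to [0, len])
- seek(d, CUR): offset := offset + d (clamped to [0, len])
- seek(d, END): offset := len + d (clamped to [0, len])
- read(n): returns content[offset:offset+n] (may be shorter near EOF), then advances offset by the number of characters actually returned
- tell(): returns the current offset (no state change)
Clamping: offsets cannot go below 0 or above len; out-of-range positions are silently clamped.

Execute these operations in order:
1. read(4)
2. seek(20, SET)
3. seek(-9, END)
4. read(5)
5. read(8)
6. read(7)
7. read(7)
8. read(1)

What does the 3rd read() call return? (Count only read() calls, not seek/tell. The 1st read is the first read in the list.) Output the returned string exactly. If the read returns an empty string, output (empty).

Answer: BCM9

Derivation:
After 1 (read(4)): returned 'TZ8Z', offset=4
After 2 (seek(20, SET)): offset=20
After 3 (seek(-9, END)): offset=12
After 4 (read(5)): returned 'IA13R', offset=17
After 5 (read(8)): returned 'BCM9', offset=21
After 6 (read(7)): returned '', offset=21
After 7 (read(7)): returned '', offset=21
After 8 (read(1)): returned '', offset=21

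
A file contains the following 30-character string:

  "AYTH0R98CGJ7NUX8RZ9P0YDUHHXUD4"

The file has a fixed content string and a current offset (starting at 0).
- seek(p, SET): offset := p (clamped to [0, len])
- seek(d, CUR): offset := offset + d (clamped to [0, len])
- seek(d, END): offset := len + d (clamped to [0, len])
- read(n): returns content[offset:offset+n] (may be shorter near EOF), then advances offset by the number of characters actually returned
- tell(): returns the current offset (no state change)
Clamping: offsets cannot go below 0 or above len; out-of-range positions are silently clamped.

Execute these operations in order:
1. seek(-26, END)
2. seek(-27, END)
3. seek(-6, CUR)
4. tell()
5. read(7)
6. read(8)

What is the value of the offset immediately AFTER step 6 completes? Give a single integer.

Answer: 15

Derivation:
After 1 (seek(-26, END)): offset=4
After 2 (seek(-27, END)): offset=3
After 3 (seek(-6, CUR)): offset=0
After 4 (tell()): offset=0
After 5 (read(7)): returned 'AYTH0R9', offset=7
After 6 (read(8)): returned '8CGJ7NUX', offset=15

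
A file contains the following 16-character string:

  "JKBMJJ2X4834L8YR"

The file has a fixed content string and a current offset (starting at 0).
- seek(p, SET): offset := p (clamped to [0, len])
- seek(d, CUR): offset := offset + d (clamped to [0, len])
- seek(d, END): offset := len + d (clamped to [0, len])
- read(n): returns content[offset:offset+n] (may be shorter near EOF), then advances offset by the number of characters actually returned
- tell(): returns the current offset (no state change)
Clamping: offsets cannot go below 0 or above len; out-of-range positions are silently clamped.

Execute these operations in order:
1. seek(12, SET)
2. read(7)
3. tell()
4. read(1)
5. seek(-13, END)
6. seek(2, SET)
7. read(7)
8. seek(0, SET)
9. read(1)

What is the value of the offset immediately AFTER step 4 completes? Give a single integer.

After 1 (seek(12, SET)): offset=12
After 2 (read(7)): returned 'L8YR', offset=16
After 3 (tell()): offset=16
After 4 (read(1)): returned '', offset=16

Answer: 16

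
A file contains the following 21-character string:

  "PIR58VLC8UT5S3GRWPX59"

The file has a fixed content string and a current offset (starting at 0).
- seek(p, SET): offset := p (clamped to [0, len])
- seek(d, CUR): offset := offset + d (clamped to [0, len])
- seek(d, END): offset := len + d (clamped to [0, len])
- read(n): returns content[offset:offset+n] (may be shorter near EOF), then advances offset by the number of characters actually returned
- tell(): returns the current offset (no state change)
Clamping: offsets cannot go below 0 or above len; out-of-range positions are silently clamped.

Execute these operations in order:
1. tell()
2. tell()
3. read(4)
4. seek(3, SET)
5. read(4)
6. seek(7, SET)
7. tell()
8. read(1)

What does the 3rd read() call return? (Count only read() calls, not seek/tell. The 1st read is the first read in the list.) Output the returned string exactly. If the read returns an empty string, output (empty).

Answer: C

Derivation:
After 1 (tell()): offset=0
After 2 (tell()): offset=0
After 3 (read(4)): returned 'PIR5', offset=4
After 4 (seek(3, SET)): offset=3
After 5 (read(4)): returned '58VL', offset=7
After 6 (seek(7, SET)): offset=7
After 7 (tell()): offset=7
After 8 (read(1)): returned 'C', offset=8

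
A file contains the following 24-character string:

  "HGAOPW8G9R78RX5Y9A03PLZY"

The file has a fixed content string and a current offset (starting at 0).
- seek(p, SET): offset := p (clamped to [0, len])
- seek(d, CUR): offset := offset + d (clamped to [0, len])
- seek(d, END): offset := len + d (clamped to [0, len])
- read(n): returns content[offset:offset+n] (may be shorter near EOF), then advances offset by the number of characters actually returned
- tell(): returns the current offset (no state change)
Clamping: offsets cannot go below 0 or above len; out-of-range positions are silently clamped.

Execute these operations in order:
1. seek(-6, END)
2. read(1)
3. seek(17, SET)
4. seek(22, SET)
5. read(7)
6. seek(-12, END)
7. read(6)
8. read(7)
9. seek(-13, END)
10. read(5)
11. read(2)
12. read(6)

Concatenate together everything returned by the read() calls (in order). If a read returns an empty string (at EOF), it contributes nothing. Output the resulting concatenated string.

Answer: 0ZYRX5Y9A03PLZY8RX5Y9A03PLZY

Derivation:
After 1 (seek(-6, END)): offset=18
After 2 (read(1)): returned '0', offset=19
After 3 (seek(17, SET)): offset=17
After 4 (seek(22, SET)): offset=22
After 5 (read(7)): returned 'ZY', offset=24
After 6 (seek(-12, END)): offset=12
After 7 (read(6)): returned 'RX5Y9A', offset=18
After 8 (read(7)): returned '03PLZY', offset=24
After 9 (seek(-13, END)): offset=11
After 10 (read(5)): returned '8RX5Y', offset=16
After 11 (read(2)): returned '9A', offset=18
After 12 (read(6)): returned '03PLZY', offset=24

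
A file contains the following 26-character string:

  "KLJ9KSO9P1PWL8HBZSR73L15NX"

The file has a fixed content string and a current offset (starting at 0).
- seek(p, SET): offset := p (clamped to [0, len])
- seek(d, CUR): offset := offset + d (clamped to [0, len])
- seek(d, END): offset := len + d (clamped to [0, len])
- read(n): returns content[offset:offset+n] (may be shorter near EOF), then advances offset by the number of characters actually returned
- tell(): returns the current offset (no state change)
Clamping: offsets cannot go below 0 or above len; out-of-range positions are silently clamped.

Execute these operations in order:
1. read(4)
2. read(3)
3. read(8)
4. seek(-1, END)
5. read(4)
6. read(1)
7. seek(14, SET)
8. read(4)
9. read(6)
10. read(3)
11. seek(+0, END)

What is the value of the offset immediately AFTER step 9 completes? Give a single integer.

Answer: 24

Derivation:
After 1 (read(4)): returned 'KLJ9', offset=4
After 2 (read(3)): returned 'KSO', offset=7
After 3 (read(8)): returned '9P1PWL8H', offset=15
After 4 (seek(-1, END)): offset=25
After 5 (read(4)): returned 'X', offset=26
After 6 (read(1)): returned '', offset=26
After 7 (seek(14, SET)): offset=14
After 8 (read(4)): returned 'HBZS', offset=18
After 9 (read(6)): returned 'R73L15', offset=24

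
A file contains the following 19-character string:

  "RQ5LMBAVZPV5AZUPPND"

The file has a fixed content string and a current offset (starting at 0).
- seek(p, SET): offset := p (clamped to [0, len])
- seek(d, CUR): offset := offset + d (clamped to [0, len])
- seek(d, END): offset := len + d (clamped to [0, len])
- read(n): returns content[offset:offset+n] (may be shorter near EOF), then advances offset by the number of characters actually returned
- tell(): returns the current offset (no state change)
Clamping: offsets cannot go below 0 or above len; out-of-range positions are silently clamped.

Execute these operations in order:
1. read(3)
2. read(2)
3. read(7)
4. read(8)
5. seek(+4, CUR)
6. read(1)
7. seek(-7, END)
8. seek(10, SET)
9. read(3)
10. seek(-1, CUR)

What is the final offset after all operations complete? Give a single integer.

Answer: 12

Derivation:
After 1 (read(3)): returned 'RQ5', offset=3
After 2 (read(2)): returned 'LM', offset=5
After 3 (read(7)): returned 'BAVZPV5', offset=12
After 4 (read(8)): returned 'AZUPPND', offset=19
After 5 (seek(+4, CUR)): offset=19
After 6 (read(1)): returned '', offset=19
After 7 (seek(-7, END)): offset=12
After 8 (seek(10, SET)): offset=10
After 9 (read(3)): returned 'V5A', offset=13
After 10 (seek(-1, CUR)): offset=12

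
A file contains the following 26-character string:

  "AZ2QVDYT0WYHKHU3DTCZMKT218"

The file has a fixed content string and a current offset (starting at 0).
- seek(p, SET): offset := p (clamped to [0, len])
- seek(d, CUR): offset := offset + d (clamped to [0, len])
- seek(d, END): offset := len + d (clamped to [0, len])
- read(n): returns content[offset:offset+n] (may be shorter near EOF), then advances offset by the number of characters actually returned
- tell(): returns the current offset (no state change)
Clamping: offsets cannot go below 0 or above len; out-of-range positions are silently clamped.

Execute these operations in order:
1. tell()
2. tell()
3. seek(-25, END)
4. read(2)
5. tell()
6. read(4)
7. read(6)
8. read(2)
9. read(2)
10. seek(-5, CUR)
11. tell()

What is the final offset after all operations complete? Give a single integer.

After 1 (tell()): offset=0
After 2 (tell()): offset=0
After 3 (seek(-25, END)): offset=1
After 4 (read(2)): returned 'Z2', offset=3
After 5 (tell()): offset=3
After 6 (read(4)): returned 'QVDY', offset=7
After 7 (read(6)): returned 'T0WYHK', offset=13
After 8 (read(2)): returned 'HU', offset=15
After 9 (read(2)): returned '3D', offset=17
After 10 (seek(-5, CUR)): offset=12
After 11 (tell()): offset=12

Answer: 12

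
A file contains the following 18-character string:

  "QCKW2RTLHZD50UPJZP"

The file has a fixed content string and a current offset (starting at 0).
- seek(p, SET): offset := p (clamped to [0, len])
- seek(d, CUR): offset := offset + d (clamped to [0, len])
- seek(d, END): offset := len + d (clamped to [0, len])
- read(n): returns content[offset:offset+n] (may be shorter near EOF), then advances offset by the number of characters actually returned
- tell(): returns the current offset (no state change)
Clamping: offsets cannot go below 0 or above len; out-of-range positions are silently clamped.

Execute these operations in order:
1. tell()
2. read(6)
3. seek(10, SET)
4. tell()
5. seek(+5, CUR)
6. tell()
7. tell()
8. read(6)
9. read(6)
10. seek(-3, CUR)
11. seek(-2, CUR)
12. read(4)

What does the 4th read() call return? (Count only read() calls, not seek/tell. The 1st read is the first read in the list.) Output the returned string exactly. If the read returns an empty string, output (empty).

Answer: UPJZ

Derivation:
After 1 (tell()): offset=0
After 2 (read(6)): returned 'QCKW2R', offset=6
After 3 (seek(10, SET)): offset=10
After 4 (tell()): offset=10
After 5 (seek(+5, CUR)): offset=15
After 6 (tell()): offset=15
After 7 (tell()): offset=15
After 8 (read(6)): returned 'JZP', offset=18
After 9 (read(6)): returned '', offset=18
After 10 (seek(-3, CUR)): offset=15
After 11 (seek(-2, CUR)): offset=13
After 12 (read(4)): returned 'UPJZ', offset=17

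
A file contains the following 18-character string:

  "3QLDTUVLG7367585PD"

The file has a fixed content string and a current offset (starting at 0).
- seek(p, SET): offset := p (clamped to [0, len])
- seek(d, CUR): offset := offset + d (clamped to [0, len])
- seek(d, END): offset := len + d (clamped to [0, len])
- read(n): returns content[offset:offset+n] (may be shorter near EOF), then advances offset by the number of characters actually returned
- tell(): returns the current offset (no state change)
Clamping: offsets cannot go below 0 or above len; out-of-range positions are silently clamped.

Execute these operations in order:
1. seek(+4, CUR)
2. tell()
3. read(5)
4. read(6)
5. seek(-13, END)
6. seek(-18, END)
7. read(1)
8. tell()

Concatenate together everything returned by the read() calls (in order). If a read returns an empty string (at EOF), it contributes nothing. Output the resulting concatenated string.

Answer: TUVLG7367583

Derivation:
After 1 (seek(+4, CUR)): offset=4
After 2 (tell()): offset=4
After 3 (read(5)): returned 'TUVLG', offset=9
After 4 (read(6)): returned '736758', offset=15
After 5 (seek(-13, END)): offset=5
After 6 (seek(-18, END)): offset=0
After 7 (read(1)): returned '3', offset=1
After 8 (tell()): offset=1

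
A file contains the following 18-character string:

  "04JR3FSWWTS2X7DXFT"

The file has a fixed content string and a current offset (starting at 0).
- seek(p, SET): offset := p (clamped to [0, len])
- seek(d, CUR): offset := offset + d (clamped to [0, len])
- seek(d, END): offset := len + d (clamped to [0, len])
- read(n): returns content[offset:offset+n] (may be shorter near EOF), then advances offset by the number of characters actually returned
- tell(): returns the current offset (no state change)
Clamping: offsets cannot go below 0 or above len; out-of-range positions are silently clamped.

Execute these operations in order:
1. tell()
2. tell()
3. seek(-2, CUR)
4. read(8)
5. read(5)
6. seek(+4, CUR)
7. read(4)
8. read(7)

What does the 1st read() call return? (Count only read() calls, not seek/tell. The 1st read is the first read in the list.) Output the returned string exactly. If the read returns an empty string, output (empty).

Answer: 04JR3FSW

Derivation:
After 1 (tell()): offset=0
After 2 (tell()): offset=0
After 3 (seek(-2, CUR)): offset=0
After 4 (read(8)): returned '04JR3FSW', offset=8
After 5 (read(5)): returned 'WTS2X', offset=13
After 6 (seek(+4, CUR)): offset=17
After 7 (read(4)): returned 'T', offset=18
After 8 (read(7)): returned '', offset=18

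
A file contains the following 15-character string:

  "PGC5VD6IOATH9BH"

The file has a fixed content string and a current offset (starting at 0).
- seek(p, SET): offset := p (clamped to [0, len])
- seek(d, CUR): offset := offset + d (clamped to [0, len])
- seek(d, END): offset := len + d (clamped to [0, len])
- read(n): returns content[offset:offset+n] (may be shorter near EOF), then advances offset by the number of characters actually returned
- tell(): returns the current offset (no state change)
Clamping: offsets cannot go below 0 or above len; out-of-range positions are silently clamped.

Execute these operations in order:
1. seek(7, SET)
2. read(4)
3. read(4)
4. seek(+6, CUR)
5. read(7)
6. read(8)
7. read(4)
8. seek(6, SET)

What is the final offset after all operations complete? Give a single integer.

Answer: 6

Derivation:
After 1 (seek(7, SET)): offset=7
After 2 (read(4)): returned 'IOAT', offset=11
After 3 (read(4)): returned 'H9BH', offset=15
After 4 (seek(+6, CUR)): offset=15
After 5 (read(7)): returned '', offset=15
After 6 (read(8)): returned '', offset=15
After 7 (read(4)): returned '', offset=15
After 8 (seek(6, SET)): offset=6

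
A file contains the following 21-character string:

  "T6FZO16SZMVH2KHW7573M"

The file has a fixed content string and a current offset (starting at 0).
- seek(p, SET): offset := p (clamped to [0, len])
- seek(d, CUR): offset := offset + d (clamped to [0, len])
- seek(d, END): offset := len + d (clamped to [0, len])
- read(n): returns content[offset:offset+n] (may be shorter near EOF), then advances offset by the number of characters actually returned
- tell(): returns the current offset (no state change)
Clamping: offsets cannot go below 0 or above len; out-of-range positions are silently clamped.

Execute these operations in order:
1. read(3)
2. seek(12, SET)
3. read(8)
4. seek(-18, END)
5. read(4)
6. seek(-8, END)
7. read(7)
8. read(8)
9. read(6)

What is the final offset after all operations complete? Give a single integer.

Answer: 21

Derivation:
After 1 (read(3)): returned 'T6F', offset=3
After 2 (seek(12, SET)): offset=12
After 3 (read(8)): returned '2KHW7573', offset=20
After 4 (seek(-18, END)): offset=3
After 5 (read(4)): returned 'ZO16', offset=7
After 6 (seek(-8, END)): offset=13
After 7 (read(7)): returned 'KHW7573', offset=20
After 8 (read(8)): returned 'M', offset=21
After 9 (read(6)): returned '', offset=21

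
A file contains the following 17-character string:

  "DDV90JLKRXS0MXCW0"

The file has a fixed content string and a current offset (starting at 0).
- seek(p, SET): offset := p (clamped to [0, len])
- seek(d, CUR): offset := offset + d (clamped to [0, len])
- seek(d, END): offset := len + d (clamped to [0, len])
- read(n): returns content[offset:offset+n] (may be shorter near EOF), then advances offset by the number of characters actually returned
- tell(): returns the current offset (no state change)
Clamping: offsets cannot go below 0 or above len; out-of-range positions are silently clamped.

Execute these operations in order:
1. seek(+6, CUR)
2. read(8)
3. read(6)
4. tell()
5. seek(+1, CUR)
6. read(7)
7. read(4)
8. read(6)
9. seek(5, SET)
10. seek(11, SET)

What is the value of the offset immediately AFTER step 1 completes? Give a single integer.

After 1 (seek(+6, CUR)): offset=6

Answer: 6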